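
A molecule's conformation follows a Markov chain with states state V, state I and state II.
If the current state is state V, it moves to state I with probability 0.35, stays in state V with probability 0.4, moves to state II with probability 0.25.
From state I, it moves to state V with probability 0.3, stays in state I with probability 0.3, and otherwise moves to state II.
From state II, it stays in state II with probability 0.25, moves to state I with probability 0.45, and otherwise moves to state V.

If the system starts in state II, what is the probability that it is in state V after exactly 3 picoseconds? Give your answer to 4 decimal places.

Propagate the distribution vector 3 picoseconds from state II.
After 0 picoseconds: (0.0000, 0.0000, 1.0000)
After 1 picosecond: (0.3000, 0.4500, 0.2500)
After 2 picoseconds: (0.3300, 0.3525, 0.3175)
After 3 picoseconds: (0.3330, 0.3641, 0.3029)
P(in state V after 3 picoseconds) = 0.3330

0.3330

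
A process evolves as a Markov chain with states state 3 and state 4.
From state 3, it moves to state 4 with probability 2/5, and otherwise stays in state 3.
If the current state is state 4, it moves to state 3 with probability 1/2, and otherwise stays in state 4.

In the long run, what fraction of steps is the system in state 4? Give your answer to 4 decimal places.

Let the stationary distribution be π with π = πP and π_1 + π_2 = 1.
π_1 = 0.6·π_1 + 0.5·π_2
Solving with the normalization constraint gives π = (0.5556, 0.4444).
So the stationary probability of state 4 is 0.4444.

0.4444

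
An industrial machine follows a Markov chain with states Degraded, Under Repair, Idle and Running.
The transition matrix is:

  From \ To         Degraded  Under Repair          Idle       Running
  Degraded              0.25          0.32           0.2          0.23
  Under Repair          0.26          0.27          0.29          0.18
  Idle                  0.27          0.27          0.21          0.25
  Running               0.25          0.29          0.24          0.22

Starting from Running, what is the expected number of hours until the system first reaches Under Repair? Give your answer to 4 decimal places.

Let t(s) be the expected number of hours to first reach Under Repair from state s, with t(Under Repair) = 0. Conditioning on the first hour:
t(Degraded) = 1 + 0.25·t(Degraded) + 0.2·t(Idle) + 0.23·t(Running)
t(Idle) = 1 + 0.27·t(Degraded) + 0.21·t(Idle) + 0.25·t(Running)
t(Running) = 1 + 0.25·t(Degraded) + 0.24·t(Idle) + 0.22·t(Running)
Solving: t(Degraded) = 3.3061, t(Idle) = 3.4752, t(Running) = 3.4110.
Expected hours from Running to Under Repair: 3.4110.

3.4110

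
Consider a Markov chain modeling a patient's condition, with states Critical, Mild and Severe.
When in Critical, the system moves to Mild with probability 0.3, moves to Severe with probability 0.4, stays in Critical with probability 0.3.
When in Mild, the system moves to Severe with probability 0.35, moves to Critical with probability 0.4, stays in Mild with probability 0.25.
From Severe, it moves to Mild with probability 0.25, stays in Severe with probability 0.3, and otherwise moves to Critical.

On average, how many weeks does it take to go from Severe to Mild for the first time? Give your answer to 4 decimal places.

Let t(s) be the expected number of weeks to first reach Mild from state s, with t(Mild) = 0. Conditioning on the first week:
t(Critical) = 1 + 0.3·t(Critical) + 0.4·t(Severe)
t(Severe) = 1 + 0.45·t(Critical) + 0.3·t(Severe)
Solving: t(Critical) = 3.5484, t(Severe) = 3.7097.
Expected weeks from Severe to Mild: 3.7097.

3.7097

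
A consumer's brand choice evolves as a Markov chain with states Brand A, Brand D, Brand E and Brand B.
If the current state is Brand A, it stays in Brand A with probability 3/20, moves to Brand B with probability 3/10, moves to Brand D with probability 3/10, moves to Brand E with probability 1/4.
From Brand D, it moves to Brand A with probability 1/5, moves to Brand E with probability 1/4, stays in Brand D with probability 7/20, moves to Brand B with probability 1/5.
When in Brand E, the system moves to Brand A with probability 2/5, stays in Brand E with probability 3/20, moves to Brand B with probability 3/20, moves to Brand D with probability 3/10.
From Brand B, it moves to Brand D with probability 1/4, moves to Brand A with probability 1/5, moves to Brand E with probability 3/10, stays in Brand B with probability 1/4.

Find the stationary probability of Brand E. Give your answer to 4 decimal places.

0.2374

Let the stationary distribution be π with π = πP and π_1 + π_2 + π_3 + π_4 = 1.
π_1 = 0.15·π_1 + 0.2·π_2 + 0.4·π_3 + 0.2·π_4
π_2 = 0.3·π_1 + 0.35·π_2 + 0.3·π_3 + 0.25·π_4
π_3 = 0.25·π_1 + 0.25·π_2 + 0.15·π_3 + 0.3·π_4
Solving with the normalization constraint gives π = (0.2357, 0.3041, 0.2374, 0.2228).
So the stationary probability of Brand E is 0.2374.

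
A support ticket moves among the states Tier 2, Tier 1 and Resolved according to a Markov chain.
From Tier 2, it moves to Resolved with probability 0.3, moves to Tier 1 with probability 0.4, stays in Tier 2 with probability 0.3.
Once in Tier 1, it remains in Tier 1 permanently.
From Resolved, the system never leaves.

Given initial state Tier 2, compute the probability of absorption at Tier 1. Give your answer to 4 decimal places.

0.5714

Let h(s) be the probability of absorption at Tier 1 starting from transient state s. Then h(Tier 1) = 1 and h(Resolved) = 0. By first-step analysis:
h(Tier 2) = 0.3·h(Tier 2) + 0.4·1 + 0.3·0
Solving: h(Tier 2) = 0.5714.
Starting from Tier 2, the probability is 0.5714.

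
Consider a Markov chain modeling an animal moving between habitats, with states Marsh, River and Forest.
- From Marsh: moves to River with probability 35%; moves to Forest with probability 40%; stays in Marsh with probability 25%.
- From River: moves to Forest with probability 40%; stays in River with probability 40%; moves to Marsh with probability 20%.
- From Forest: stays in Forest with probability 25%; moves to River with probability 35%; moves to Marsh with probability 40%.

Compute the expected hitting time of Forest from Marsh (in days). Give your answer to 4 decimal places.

Let t(s) be the expected number of days to first reach Forest from state s, with t(Forest) = 0. Conditioning on the first day:
t(Marsh) = 1 + 0.25·t(Marsh) + 0.35·t(River)
t(River) = 1 + 0.2·t(Marsh) + 0.4·t(River)
Solving: t(Marsh) = 2.5000, t(River) = 2.5000.
Expected days from Marsh to Forest: 2.5000.

2.5000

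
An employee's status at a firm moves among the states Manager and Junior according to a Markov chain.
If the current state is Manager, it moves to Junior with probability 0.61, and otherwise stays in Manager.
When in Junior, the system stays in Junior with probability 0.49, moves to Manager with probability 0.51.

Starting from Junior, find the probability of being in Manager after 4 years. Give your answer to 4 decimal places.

Propagate the distribution vector 4 years from Junior.
After 0 years: (0.0000, 1.0000)
After 1 year: (0.5100, 0.4900)
After 2 years: (0.4488, 0.5512)
After 3 years: (0.4561, 0.5439)
After 4 years: (0.4553, 0.5447)
P(in Manager after 4 years) = 0.4553

0.4553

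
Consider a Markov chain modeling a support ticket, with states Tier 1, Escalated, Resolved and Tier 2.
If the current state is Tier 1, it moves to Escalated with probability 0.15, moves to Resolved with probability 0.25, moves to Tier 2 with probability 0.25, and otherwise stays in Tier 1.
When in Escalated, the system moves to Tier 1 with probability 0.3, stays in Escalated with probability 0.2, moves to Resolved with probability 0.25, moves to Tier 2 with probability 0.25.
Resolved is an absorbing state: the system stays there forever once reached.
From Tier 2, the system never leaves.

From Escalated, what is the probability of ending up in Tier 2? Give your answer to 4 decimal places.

Let h(s) be the probability of absorption at Tier 2 starting from transient state s. Then h(Tier 2) = 1 and h(Resolved) = 0. By first-step analysis:
h(Tier 1) = 0.35·h(Tier 1) + 0.15·h(Escalated) + 0.25·0 + 0.25·1
h(Escalated) = 0.3·h(Tier 1) + 0.2·h(Escalated) + 0.25·0 + 0.25·1
Solving: h(Tier 1) = 0.5000, h(Escalated) = 0.5000.
Starting from Escalated, the probability is 0.5000.

0.5000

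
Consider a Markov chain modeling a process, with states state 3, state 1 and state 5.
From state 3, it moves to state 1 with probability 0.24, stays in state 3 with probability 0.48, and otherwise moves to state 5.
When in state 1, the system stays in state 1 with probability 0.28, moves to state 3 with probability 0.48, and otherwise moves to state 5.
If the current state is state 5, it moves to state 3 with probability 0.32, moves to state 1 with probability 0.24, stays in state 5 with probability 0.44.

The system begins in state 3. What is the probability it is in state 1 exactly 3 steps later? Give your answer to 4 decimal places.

0.2500

Propagate the distribution vector 3 steps from state 3.
After 0 steps: (1.0000, 0.0000, 0.0000)
After 1 step: (0.4800, 0.2400, 0.2800)
After 2 steps: (0.4352, 0.2496, 0.3152)
After 3 steps: (0.4296, 0.2500, 0.3204)
P(in state 1 after 3 steps) = 0.2500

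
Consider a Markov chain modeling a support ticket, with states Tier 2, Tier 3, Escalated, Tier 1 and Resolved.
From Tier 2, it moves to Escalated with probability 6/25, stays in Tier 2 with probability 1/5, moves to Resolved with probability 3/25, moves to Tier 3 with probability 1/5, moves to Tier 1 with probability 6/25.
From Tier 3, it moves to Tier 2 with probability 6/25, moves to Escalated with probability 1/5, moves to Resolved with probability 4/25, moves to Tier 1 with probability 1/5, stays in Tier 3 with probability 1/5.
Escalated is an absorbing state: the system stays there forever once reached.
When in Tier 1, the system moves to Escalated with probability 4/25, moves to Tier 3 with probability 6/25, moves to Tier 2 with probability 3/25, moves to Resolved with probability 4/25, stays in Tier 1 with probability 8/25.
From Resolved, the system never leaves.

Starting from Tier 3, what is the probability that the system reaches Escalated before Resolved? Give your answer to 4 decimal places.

0.5668

Let h(s) be the probability of absorption at Escalated starting from transient state s. Then h(Escalated) = 1 and h(Resolved) = 0. By first-step analysis:
h(Tier 2) = 0.2·h(Tier 2) + 0.2·h(Tier 3) + 0.24·1 + 0.24·h(Tier 1) + 0.12·0
h(Tier 3) = 0.24·h(Tier 2) + 0.2·h(Tier 3) + 0.2·1 + 0.2·h(Tier 1) + 0.16·0
h(Tier 1) = 0.12·h(Tier 2) + 0.24·h(Tier 3) + 0.16·1 + 0.32·h(Tier 1) + 0.16·0
Solving: h(Tier 2) = 0.6043, h(Tier 3) = 0.5668, h(Tier 1) = 0.5420.
Starting from Tier 3, the probability is 0.5668.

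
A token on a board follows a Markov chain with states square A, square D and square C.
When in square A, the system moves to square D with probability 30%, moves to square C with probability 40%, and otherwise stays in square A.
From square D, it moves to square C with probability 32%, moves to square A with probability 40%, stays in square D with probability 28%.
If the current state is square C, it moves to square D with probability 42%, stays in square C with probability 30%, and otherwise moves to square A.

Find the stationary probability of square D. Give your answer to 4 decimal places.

0.3340

Let the stationary distribution be π with π = πP and π_1 + π_2 + π_3 = 1.
π_1 = 0.3·π_1 + 0.4·π_2 + 0.28·π_3
π_2 = 0.3·π_1 + 0.28·π_2 + 0.42·π_3
Solving with the normalization constraint gives π = (0.3266, 0.3340, 0.3393).
So the stationary probability of square D is 0.3340.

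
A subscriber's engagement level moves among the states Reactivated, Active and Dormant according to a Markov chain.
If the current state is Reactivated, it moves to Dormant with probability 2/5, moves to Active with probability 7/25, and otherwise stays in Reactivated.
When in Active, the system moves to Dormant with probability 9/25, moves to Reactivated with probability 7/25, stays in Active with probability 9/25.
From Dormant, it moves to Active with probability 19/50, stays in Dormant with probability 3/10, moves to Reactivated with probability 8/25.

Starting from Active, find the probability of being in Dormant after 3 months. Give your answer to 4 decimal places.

Propagate the distribution vector 3 months from Active.
After 0 months: (0.0000, 1.0000, 0.0000)
After 1 month: (0.2800, 0.3600, 0.3600)
After 2 months: (0.3056, 0.3448, 0.3496)
After 3 months: (0.3062, 0.3425, 0.3512)
P(in Dormant after 3 months) = 0.3512

0.3512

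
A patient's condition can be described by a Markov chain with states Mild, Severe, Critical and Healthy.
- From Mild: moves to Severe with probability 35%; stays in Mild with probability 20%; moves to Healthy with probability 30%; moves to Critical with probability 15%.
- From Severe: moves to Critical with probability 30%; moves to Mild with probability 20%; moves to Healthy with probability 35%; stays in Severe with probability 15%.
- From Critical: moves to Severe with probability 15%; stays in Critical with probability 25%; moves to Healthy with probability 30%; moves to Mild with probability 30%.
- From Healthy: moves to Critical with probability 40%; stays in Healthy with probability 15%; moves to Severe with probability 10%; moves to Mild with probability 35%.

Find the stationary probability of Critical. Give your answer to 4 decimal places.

Let the stationary distribution be π with π = πP and π_1 + π_2 + π_3 + π_4 = 1.
π_1 = 0.2·π_1 + 0.2·π_2 + 0.3·π_3 + 0.35·π_4
π_2 = 0.35·π_1 + 0.15·π_2 + 0.15·π_3 + 0.1·π_4
π_3 = 0.15·π_1 + 0.3·π_2 + 0.25·π_3 + 0.4·π_4
Solving with the normalization constraint gives π = (0.2677, 0.1901, 0.2731, 0.2691).
So the stationary probability of Critical is 0.2731.

0.2731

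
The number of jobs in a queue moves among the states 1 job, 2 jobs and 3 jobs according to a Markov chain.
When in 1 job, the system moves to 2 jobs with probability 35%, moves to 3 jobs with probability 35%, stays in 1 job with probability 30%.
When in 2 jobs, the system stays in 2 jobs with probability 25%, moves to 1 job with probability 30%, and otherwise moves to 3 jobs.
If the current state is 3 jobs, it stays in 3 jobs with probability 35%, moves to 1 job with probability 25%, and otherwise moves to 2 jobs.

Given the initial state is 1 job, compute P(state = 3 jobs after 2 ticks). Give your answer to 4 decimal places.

0.3850

Sum over the intermediate state after 1 tick:
P = P(1 job→1 job)·P(1 job→3 jobs) + P(1 job→2 jobs)·P(2 jobs→3 jobs) + P(1 job→3 jobs)·P(3 jobs→3 jobs)
  = 0.3×0.35 + 0.35×0.45 + 0.35×0.35
  = 0.1050 + 0.1575 + 0.1225 = 0.3850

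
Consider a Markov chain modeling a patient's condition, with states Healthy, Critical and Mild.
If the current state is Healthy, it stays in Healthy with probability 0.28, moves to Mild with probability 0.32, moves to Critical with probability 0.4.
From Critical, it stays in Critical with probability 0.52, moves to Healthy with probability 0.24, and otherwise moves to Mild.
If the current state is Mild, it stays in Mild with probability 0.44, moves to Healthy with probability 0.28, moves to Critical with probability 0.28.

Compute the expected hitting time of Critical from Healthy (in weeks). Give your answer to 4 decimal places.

2.8061

Let t(s) be the expected number of weeks to first reach Critical from state s, with t(Critical) = 0. Conditioning on the first week:
t(Healthy) = 1 + 0.28·t(Healthy) + 0.32·t(Mild)
t(Mild) = 1 + 0.28·t(Healthy) + 0.44·t(Mild)
Solving: t(Healthy) = 2.8061, t(Mild) = 3.1888.
Expected weeks from Healthy to Critical: 2.8061.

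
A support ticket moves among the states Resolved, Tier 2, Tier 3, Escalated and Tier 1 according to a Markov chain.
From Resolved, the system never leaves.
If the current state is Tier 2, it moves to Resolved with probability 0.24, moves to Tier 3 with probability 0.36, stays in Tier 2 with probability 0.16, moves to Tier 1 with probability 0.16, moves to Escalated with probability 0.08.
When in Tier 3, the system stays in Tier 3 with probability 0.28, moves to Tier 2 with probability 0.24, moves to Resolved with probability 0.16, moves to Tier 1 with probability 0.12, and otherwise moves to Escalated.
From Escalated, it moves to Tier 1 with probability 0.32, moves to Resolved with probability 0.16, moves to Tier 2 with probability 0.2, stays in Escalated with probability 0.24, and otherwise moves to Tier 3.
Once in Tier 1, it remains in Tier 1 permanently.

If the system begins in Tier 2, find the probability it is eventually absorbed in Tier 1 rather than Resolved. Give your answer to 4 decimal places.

0.4533

Let h(s) be the probability of absorption at Tier 1 starting from transient state s. Then h(Tier 1) = 1 and h(Resolved) = 0. By first-step analysis:
h(Tier 2) = 0.24·0 + 0.16·h(Tier 2) + 0.36·h(Tier 3) + 0.08·h(Escalated) + 0.16·1
h(Tier 3) = 0.16·0 + 0.24·h(Tier 2) + 0.28·h(Tier 3) + 0.2·h(Escalated) + 0.12·1
h(Escalated) = 0.16·0 + 0.2·h(Tier 2) + 0.08·h(Tier 3) + 0.24·h(Escalated) + 0.32·1
Solving: h(Tier 2) = 0.4533, h(Tier 3) = 0.4820, h(Escalated) = 0.5911.
Starting from Tier 2, the probability is 0.4533.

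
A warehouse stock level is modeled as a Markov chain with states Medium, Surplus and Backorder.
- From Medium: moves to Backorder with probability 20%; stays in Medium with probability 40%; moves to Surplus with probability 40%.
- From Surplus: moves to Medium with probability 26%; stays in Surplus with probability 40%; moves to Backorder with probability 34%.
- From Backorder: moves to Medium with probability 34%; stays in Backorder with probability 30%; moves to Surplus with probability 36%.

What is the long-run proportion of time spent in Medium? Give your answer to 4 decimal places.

Let the stationary distribution be π with π = πP and π_1 + π_2 + π_3 = 1.
π_1 = 0.4·π_1 + 0.26·π_2 + 0.34·π_3
π_2 = 0.4·π_1 + 0.4·π_2 + 0.36·π_3
Solving with the normalization constraint gives π = (0.3286, 0.3887, 0.2827).
So the stationary probability of Medium is 0.3286.

0.3286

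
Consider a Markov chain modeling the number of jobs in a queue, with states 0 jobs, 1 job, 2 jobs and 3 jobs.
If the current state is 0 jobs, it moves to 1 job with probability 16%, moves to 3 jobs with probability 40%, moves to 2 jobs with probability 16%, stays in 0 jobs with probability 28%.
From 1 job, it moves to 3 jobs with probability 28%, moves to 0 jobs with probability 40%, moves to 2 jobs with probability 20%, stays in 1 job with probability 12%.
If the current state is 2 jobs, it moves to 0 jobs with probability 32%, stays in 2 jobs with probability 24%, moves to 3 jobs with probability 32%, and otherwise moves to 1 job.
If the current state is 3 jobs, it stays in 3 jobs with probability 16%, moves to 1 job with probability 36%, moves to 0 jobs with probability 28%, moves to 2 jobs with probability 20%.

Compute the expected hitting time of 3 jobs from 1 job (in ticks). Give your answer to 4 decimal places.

3.0399

Let t(s) be the expected number of ticks to first reach 3 jobs from state s, with t(3 jobs) = 0. Conditioning on the first tick:
t(0 jobs) = 1 + 0.28·t(0 jobs) + 0.16·t(1 job) + 0.16·t(2 jobs)
t(1 job) = 1 + 0.4·t(0 jobs) + 0.12·t(1 job) + 0.2·t(2 jobs)
t(2 jobs) = 1 + 0.32·t(0 jobs) + 0.12·t(1 job) + 0.24·t(2 jobs)
Solving: t(0 jobs) = 2.7178, t(1 job) = 3.0399, t(2 jobs) = 2.9401.
Expected ticks from 1 job to 3 jobs: 3.0399.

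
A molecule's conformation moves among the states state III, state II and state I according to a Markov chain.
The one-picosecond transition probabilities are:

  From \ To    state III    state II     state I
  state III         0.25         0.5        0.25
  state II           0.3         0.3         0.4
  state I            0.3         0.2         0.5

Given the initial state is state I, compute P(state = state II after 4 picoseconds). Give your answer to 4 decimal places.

0.3174

Propagate the distribution vector 4 picoseconds from state I.
After 0 picoseconds: (0.0000, 0.0000, 1.0000)
After 1 picosecond: (0.3000, 0.2000, 0.5000)
After 2 picoseconds: (0.2850, 0.3100, 0.4050)
After 3 picoseconds: (0.2858, 0.3165, 0.3978)
After 4 picoseconds: (0.2857, 0.3174, 0.3969)
P(in state II after 4 picoseconds) = 0.3174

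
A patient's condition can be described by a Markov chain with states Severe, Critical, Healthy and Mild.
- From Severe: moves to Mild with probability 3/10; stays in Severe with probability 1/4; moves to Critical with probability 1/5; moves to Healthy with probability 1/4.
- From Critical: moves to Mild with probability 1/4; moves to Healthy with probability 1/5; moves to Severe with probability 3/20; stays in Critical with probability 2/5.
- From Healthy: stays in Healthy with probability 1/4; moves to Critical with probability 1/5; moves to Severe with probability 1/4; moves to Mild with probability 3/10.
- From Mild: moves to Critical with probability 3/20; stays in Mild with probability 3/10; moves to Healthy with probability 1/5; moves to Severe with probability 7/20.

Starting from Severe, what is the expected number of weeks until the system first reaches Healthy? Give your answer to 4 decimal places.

4.4647

Let t(s) be the expected number of weeks to first reach Healthy from state s, with t(Healthy) = 0. Conditioning on the first week:
t(Severe) = 1 + 0.25·t(Severe) + 0.2·t(Critical) + 0.3·t(Mild)
t(Critical) = 1 + 0.15·t(Severe) + 0.4·t(Critical) + 0.25·t(Mild)
t(Mild) = 1 + 0.35·t(Severe) + 0.15·t(Critical) + 0.3·t(Mild)
Solving: t(Severe) = 4.4647, t(Critical) = 4.7306, t(Mild) = 4.6746.
Expected weeks from Severe to Healthy: 4.4647.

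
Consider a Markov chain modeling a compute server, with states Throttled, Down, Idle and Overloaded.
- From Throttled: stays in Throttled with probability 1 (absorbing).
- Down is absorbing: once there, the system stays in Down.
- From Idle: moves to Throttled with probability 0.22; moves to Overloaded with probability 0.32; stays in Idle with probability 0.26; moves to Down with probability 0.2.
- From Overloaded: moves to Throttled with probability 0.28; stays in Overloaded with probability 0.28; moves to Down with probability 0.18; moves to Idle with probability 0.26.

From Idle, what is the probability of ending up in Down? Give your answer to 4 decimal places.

Let h(s) be the probability of absorption at Down starting from transient state s. Then h(Down) = 1 and h(Throttled) = 0. By first-step analysis:
h(Idle) = 0.22·0 + 0.2·1 + 0.26·h(Idle) + 0.32·h(Overloaded)
h(Overloaded) = 0.28·0 + 0.18·1 + 0.26·h(Idle) + 0.28·h(Overloaded)
Solving: h(Idle) = 0.4484, h(Overloaded) = 0.4119.
Starting from Idle, the probability is 0.4484.

0.4484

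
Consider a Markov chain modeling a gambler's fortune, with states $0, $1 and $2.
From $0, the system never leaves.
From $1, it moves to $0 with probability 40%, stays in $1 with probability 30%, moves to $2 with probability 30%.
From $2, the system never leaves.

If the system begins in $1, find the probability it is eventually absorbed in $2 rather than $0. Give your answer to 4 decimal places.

0.4286

Let h(s) be the probability of absorption at $2 starting from transient state s. Then h($2) = 1 and h($0) = 0. By first-step analysis:
h($1) = 0.4·0 + 0.3·h($1) + 0.3·1
Solving: h($1) = 0.4286.
Starting from $1, the probability is 0.4286.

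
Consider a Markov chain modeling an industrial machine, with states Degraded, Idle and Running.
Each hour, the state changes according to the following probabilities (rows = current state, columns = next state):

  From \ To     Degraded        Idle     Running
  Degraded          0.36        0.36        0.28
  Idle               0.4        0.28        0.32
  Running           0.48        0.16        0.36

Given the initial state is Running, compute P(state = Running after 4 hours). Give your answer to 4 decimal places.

Propagate the distribution vector 4 hours from Running.
After 0 hours: (0.0000, 0.0000, 1.0000)
After 1 hour: (0.4800, 0.1600, 0.3600)
After 2 hours: (0.4096, 0.2752, 0.3152)
After 3 hours: (0.4088, 0.2749, 0.3162)
After 4 hours: (0.4089, 0.2748, 0.3163)
P(in Running after 4 hours) = 0.3163

0.3163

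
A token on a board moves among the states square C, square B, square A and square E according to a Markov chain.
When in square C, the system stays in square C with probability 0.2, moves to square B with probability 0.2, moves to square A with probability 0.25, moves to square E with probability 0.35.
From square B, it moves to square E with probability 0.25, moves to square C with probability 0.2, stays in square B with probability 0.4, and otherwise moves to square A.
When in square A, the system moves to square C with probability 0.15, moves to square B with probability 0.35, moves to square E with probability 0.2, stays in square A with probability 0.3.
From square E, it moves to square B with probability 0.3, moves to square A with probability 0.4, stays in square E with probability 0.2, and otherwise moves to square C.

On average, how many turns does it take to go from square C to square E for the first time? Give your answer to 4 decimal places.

3.4989

Let t(s) be the expected number of turns to first reach square E from state s, with t(square E) = 0. Conditioning on the first turn:
t(square C) = 1 + 0.2·t(square C) + 0.2·t(square B) + 0.25·t(square A)
t(square B) = 1 + 0.2·t(square C) + 0.4·t(square B) + 0.15·t(square A)
t(square A) = 1 + 0.15·t(square C) + 0.35·t(square B) + 0.3·t(square A)
Solving: t(square C) = 3.4989, t(square B) = 3.8600, t(square A) = 4.1084.
Expected turns from square C to square E: 3.4989.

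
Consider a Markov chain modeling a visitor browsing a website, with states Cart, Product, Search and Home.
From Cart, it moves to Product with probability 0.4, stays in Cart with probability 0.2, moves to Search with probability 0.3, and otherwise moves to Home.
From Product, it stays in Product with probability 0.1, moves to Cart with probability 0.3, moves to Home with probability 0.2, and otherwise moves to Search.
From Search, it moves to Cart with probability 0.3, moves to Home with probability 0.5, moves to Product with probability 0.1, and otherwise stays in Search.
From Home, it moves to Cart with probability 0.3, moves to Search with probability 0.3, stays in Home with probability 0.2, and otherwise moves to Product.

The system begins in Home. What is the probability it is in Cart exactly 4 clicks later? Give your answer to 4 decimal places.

Propagate the distribution vector 4 clicks from Home.
After 0 clicks: (0.0000, 0.0000, 0.0000, 1.0000)
After 1 click: (0.3000, 0.2000, 0.3000, 0.2000)
After 2 clicks: (0.2700, 0.2100, 0.2600, 0.2600)
After 3 clicks: (0.2730, 0.2070, 0.2690, 0.2510)
After 4 clicks: (0.2727, 0.2070, 0.2669, 0.2534)
P(in Cart after 4 clicks) = 0.2727

0.2727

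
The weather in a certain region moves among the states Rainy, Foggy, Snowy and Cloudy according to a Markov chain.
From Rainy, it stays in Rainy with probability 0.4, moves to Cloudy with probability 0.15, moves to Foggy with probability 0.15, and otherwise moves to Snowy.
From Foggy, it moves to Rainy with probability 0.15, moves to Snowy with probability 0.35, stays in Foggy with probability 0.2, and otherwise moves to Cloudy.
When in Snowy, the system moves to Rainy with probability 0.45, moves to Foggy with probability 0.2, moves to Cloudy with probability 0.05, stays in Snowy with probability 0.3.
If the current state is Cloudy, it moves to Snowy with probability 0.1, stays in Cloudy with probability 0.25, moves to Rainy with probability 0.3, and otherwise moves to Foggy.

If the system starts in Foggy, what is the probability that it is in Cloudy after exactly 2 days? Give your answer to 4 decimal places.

0.1750

Propagate the distribution vector 2 days from Foggy.
After 0 days: (0.0000, 1.0000, 0.0000, 0.0000)
After 1 day: (0.1500, 0.2000, 0.3500, 0.3000)
After 2 days: (0.3375, 0.2375, 0.2500, 0.1750)
P(in Cloudy after 2 days) = 0.1750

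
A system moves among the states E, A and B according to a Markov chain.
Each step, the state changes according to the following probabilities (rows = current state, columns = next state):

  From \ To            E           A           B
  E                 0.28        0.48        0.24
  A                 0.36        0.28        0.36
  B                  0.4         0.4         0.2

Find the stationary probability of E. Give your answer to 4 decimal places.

0.3435

Let the stationary distribution be π with π = πP and π_1 + π_2 + π_3 = 1.
π_1 = 0.28·π_1 + 0.36·π_2 + 0.4·π_3
π_2 = 0.48·π_1 + 0.28·π_2 + 0.4·π_3
Solving with the normalization constraint gives π = (0.3435, 0.3817, 0.2748).
So the stationary probability of E is 0.3435.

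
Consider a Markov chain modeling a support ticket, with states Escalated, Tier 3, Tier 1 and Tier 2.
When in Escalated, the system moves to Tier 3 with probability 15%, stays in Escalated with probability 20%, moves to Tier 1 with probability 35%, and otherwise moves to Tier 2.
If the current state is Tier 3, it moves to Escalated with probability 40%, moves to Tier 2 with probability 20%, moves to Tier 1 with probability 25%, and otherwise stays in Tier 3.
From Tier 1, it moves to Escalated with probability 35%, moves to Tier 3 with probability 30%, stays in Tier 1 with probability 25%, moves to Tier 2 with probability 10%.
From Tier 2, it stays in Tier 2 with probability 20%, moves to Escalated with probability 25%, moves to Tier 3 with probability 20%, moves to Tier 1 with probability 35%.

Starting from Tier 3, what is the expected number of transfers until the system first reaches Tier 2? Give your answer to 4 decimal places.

4.9034

Let t(s) be the expected number of transfers to first reach Tier 2 from state s, with t(Tier 2) = 0. Conditioning on the first transfer:
t(Escalated) = 1 + 0.2·t(Escalated) + 0.15·t(Tier 3) + 0.35·t(Tier 1)
t(Tier 3) = 1 + 0.4·t(Escalated) + 0.15·t(Tier 3) + 0.25·t(Tier 1)
t(Tier 1) = 1 + 0.35·t(Escalated) + 0.3·t(Tier 3) + 0.25·t(Tier 1)
Solving: t(Escalated) = 4.5371, t(Tier 3) = 4.9034, t(Tier 1) = 5.4120.
Expected transfers from Tier 3 to Tier 2: 4.9034.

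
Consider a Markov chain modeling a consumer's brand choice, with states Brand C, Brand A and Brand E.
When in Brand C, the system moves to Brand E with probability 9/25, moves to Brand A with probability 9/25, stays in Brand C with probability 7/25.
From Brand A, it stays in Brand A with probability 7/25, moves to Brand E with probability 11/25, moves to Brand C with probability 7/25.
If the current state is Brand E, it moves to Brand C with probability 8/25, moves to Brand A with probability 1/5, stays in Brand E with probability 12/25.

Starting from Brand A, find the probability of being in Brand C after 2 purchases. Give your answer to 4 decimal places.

0.2976

Sum over the intermediate state after 1 purchase:
P = P(Brand A→Brand C)·P(Brand C→Brand C) + P(Brand A→Brand A)·P(Brand A→Brand C) + P(Brand A→Brand E)·P(Brand E→Brand C)
  = 0.28×0.28 + 0.28×0.28 + 0.44×0.32
  = 0.0784 + 0.0784 + 0.1408 = 0.2976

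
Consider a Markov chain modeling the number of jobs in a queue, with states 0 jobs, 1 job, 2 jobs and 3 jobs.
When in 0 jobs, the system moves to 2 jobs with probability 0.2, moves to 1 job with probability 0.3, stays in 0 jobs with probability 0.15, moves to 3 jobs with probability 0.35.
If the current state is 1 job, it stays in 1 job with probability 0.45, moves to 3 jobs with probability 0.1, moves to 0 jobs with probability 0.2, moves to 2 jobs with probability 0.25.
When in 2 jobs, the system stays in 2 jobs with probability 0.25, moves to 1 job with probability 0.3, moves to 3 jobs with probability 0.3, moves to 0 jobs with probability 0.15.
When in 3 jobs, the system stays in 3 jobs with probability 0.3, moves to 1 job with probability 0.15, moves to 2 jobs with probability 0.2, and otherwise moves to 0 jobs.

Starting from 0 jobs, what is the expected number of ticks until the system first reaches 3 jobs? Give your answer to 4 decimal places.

3.9951

Let t(s) be the expected number of ticks to first reach 3 jobs from state s, with t(3 jobs) = 0. Conditioning on the first tick:
t(0 jobs) = 1 + 0.15·t(0 jobs) + 0.3·t(1 job) + 0.2·t(2 jobs)
t(1 job) = 1 + 0.2·t(0 jobs) + 0.45·t(1 job) + 0.25·t(2 jobs)
t(2 jobs) = 1 + 0.15·t(0 jobs) + 0.3·t(1 job) + 0.25·t(2 jobs)
Solving: t(0 jobs) = 3.9951, t(1 job) = 5.1824, t(2 jobs) = 4.2053.
Expected ticks from 0 jobs to 3 jobs: 3.9951.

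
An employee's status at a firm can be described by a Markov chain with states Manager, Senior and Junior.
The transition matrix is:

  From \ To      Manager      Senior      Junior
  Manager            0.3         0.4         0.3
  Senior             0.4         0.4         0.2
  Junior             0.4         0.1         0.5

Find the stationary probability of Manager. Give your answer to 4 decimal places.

0.3636

Let the stationary distribution be π with π = πP and π_1 + π_2 + π_3 = 1.
π_1 = 0.3·π_1 + 0.4·π_2 + 0.4·π_3
π_2 = 0.4·π_1 + 0.4·π_2 + 0.1·π_3
Solving with the normalization constraint gives π = (0.3636, 0.2987, 0.3377).
So the stationary probability of Manager is 0.3636.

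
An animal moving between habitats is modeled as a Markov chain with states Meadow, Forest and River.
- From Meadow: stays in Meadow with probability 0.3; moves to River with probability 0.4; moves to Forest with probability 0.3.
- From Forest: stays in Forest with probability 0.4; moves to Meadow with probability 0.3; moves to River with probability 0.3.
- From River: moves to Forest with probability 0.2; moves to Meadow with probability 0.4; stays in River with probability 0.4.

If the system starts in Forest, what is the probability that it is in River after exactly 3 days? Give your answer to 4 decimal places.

Propagate the distribution vector 3 days from Forest.
After 0 days: (0.0000, 1.0000, 0.0000)
After 1 day: (0.3000, 0.4000, 0.3000)
After 2 days: (0.3300, 0.3100, 0.3600)
After 3 days: (0.3360, 0.2950, 0.3690)
P(in River after 3 days) = 0.3690

0.3690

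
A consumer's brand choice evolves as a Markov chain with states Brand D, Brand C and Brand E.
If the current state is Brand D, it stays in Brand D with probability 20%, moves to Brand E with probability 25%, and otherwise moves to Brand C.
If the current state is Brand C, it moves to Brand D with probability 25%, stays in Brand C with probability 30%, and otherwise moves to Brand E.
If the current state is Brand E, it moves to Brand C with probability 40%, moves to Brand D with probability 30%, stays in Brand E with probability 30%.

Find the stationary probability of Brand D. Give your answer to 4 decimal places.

Let the stationary distribution be π with π = πP and π_1 + π_2 + π_3 = 1.
π_1 = 0.2·π_1 + 0.25·π_2 + 0.3·π_3
π_2 = 0.55·π_1 + 0.3·π_2 + 0.4·π_3
Solving with the normalization constraint gives π = (0.2546, 0.3984, 0.3470).
So the stationary probability of Brand D is 0.2546.

0.2546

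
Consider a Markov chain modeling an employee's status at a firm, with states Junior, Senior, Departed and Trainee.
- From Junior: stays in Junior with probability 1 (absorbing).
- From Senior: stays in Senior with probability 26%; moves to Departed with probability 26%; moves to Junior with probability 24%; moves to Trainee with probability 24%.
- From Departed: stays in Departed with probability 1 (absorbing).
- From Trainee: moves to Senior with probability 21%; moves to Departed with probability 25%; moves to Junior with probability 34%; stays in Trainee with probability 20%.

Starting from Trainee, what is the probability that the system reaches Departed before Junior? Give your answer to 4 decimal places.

Let h(s) be the probability of absorption at Departed starting from transient state s. Then h(Departed) = 1 and h(Junior) = 0. By first-step analysis:
h(Senior) = 0.24·0 + 0.26·h(Senior) + 0.26·1 + 0.24·h(Trainee)
h(Trainee) = 0.34·0 + 0.21·h(Senior) + 0.25·1 + 0.2·h(Trainee)
Solving: h(Senior) = 0.4948, h(Trainee) = 0.4424.
Starting from Trainee, the probability is 0.4424.

0.4424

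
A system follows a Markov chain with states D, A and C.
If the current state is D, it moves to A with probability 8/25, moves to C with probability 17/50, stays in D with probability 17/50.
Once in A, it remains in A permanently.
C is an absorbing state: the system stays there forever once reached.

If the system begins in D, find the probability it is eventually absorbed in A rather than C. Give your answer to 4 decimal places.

Let h(s) be the probability of absorption at A starting from transient state s. Then h(A) = 1 and h(C) = 0. By first-step analysis:
h(D) = 0.34·h(D) + 0.32·1 + 0.34·0
Solving: h(D) = 0.4848.
Starting from D, the probability is 0.4848.

0.4848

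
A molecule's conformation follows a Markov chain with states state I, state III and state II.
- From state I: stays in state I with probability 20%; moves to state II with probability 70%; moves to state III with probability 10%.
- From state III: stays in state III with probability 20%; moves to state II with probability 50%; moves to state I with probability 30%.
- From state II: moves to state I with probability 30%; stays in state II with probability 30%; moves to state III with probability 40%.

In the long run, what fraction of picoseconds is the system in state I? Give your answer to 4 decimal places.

Let the stationary distribution be π with π = πP and π_1 + π_2 + π_3 = 1.
π_1 = 0.2·π_1 + 0.3·π_2 + 0.3·π_3
π_2 = 0.1·π_1 + 0.2·π_2 + 0.4·π_3
Solving with the normalization constraint gives π = (0.2727, 0.2652, 0.4621).
So the stationary probability of state I is 0.2727.

0.2727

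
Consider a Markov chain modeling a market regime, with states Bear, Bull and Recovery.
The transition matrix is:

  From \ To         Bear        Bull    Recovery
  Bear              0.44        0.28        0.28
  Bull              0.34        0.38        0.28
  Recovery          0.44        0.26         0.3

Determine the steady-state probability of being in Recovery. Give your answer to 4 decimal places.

0.2857

Let the stationary distribution be π with π = πP and π_1 + π_2 + π_3 = 1.
π_1 = 0.44·π_1 + 0.34·π_2 + 0.44·π_3
π_2 = 0.28·π_1 + 0.38·π_2 + 0.26·π_3
Solving with the normalization constraint gives π = (0.4095, 0.3048, 0.2857).
So the stationary probability of Recovery is 0.2857.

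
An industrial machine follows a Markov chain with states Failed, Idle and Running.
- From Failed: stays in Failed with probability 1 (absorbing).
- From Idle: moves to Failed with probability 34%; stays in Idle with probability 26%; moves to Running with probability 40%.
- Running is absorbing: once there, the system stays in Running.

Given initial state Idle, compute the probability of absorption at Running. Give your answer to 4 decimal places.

Let h(s) be the probability of absorption at Running starting from transient state s. Then h(Running) = 1 and h(Failed) = 0. By first-step analysis:
h(Idle) = 0.34·0 + 0.26·h(Idle) + 0.4·1
Solving: h(Idle) = 0.5405.
Starting from Idle, the probability is 0.5405.

0.5405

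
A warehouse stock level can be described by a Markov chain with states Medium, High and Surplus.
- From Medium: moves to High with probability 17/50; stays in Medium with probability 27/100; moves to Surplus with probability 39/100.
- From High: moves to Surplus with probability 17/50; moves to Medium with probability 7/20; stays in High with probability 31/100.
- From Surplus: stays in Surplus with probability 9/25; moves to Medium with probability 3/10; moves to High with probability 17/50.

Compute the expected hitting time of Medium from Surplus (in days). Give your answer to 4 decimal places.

Let t(s) be the expected number of days to first reach Medium from state s, with t(Medium) = 0. Conditioning on the first day:
t(High) = 1 + 0.31·t(High) + 0.34·t(Surplus)
t(Surplus) = 1 + 0.34·t(High) + 0.36·t(Surplus)
Solving: t(High) = 3.0061, t(Surplus) = 3.1595.
Expected days from Surplus to Medium: 3.1595.

3.1595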